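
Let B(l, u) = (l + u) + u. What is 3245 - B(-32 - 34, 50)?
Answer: 3211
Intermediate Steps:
B(l, u) = l + 2*u
3245 - B(-32 - 34, 50) = 3245 - ((-32 - 34) + 2*50) = 3245 - (-66 + 100) = 3245 - 1*34 = 3245 - 34 = 3211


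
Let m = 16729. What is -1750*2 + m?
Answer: 13229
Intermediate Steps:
-1750*2 + m = -1750*2 + 16729 = -3500 + 16729 = 13229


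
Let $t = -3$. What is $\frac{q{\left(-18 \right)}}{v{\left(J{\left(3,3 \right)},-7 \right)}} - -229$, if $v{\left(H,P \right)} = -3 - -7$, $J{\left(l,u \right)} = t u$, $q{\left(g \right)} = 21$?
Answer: $\frac{937}{4} \approx 234.25$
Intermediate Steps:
$J{\left(l,u \right)} = - 3 u$
$v{\left(H,P \right)} = 4$ ($v{\left(H,P \right)} = -3 + 7 = 4$)
$\frac{q{\left(-18 \right)}}{v{\left(J{\left(3,3 \right)},-7 \right)}} - -229 = \frac{21}{4} - -229 = 21 \cdot \frac{1}{4} + 229 = \frac{21}{4} + 229 = \frac{937}{4}$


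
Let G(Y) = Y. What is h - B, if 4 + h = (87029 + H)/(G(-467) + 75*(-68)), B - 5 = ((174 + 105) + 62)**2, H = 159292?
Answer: -647632751/5567 ≈ -1.1633e+5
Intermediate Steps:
B = 116286 (B = 5 + ((174 + 105) + 62)**2 = 5 + (279 + 62)**2 = 5 + 341**2 = 5 + 116281 = 116286)
h = -268589/5567 (h = -4 + (87029 + 159292)/(-467 + 75*(-68)) = -4 + 246321/(-467 - 5100) = -4 + 246321/(-5567) = -4 + 246321*(-1/5567) = -4 - 246321/5567 = -268589/5567 ≈ -48.247)
h - B = -268589/5567 - 1*116286 = -268589/5567 - 116286 = -647632751/5567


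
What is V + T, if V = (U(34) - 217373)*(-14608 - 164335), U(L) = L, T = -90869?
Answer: 38891201808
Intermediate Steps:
V = 38891292677 (V = (34 - 217373)*(-14608 - 164335) = -217339*(-178943) = 38891292677)
V + T = 38891292677 - 90869 = 38891201808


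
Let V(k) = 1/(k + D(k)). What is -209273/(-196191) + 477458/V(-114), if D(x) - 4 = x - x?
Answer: -10304025663307/196191 ≈ -5.2520e+7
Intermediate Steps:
D(x) = 4 (D(x) = 4 + (x - x) = 4 + 0 = 4)
V(k) = 1/(4 + k) (V(k) = 1/(k + 4) = 1/(4 + k))
-209273/(-196191) + 477458/V(-114) = -209273/(-196191) + 477458/(1/(4 - 114)) = -209273*(-1/196191) + 477458/(1/(-110)) = 209273/196191 + 477458/(-1/110) = 209273/196191 + 477458*(-110) = 209273/196191 - 52520380 = -10304025663307/196191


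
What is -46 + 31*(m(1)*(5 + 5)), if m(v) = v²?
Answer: 264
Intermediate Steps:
-46 + 31*(m(1)*(5 + 5)) = -46 + 31*(1²*(5 + 5)) = -46 + 31*(1*10) = -46 + 31*10 = -46 + 310 = 264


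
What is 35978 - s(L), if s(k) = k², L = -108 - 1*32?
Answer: 16378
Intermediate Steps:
L = -140 (L = -108 - 32 = -140)
35978 - s(L) = 35978 - 1*(-140)² = 35978 - 1*19600 = 35978 - 19600 = 16378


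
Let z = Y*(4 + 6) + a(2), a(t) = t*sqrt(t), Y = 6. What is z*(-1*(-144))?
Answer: 8640 + 288*sqrt(2) ≈ 9047.3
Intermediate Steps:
a(t) = t**(3/2)
z = 60 + 2*sqrt(2) (z = 6*(4 + 6) + 2**(3/2) = 6*10 + 2*sqrt(2) = 60 + 2*sqrt(2) ≈ 62.828)
z*(-1*(-144)) = (60 + 2*sqrt(2))*(-1*(-144)) = (60 + 2*sqrt(2))*144 = 8640 + 288*sqrt(2)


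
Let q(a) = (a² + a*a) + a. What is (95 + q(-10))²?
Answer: 81225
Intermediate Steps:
q(a) = a + 2*a² (q(a) = (a² + a²) + a = 2*a² + a = a + 2*a²)
(95 + q(-10))² = (95 - 10*(1 + 2*(-10)))² = (95 - 10*(1 - 20))² = (95 - 10*(-19))² = (95 + 190)² = 285² = 81225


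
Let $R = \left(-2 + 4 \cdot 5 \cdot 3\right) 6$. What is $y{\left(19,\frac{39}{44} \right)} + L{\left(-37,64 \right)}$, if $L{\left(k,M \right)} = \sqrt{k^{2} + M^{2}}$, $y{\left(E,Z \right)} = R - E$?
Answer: $329 + \sqrt{5465} \approx 402.93$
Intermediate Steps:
$R = 348$ ($R = \left(-2 + 20 \cdot 3\right) 6 = \left(-2 + 60\right) 6 = 58 \cdot 6 = 348$)
$y{\left(E,Z \right)} = 348 - E$
$L{\left(k,M \right)} = \sqrt{M^{2} + k^{2}}$
$y{\left(19,\frac{39}{44} \right)} + L{\left(-37,64 \right)} = \left(348 - 19\right) + \sqrt{64^{2} + \left(-37\right)^{2}} = \left(348 - 19\right) + \sqrt{4096 + 1369} = 329 + \sqrt{5465}$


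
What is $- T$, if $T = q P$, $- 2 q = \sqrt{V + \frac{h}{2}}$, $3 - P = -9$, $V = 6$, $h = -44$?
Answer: $24 i \approx 24.0 i$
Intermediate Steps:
$P = 12$ ($P = 3 - -9 = 3 + 9 = 12$)
$q = - 2 i$ ($q = - \frac{\sqrt{6 - \frac{44}{2}}}{2} = - \frac{\sqrt{6 - 22}}{2} = - \frac{\sqrt{-16}}{2} = - \frac{4 i}{2} = - 2 i \approx - 2.0 i$)
$T = - 24 i$ ($T = - 2 i 12 = - 24 i \approx - 24.0 i$)
$- T = - \left(-24\right) i = 24 i$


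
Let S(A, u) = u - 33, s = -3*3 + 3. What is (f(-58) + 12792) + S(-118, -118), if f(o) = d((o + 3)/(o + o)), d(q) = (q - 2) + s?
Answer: 1465483/116 ≈ 12633.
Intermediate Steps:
s = -6 (s = -9 + 3 = -6)
d(q) = -8 + q (d(q) = (q - 2) - 6 = (-2 + q) - 6 = -8 + q)
f(o) = -8 + (3 + o)/(2*o) (f(o) = -8 + (o + 3)/(o + o) = -8 + (3 + o)/((2*o)) = -8 + (3 + o)*(1/(2*o)) = -8 + (3 + o)/(2*o))
S(A, u) = -33 + u
(f(-58) + 12792) + S(-118, -118) = ((3/2)*(1 - 5*(-58))/(-58) + 12792) + (-33 - 118) = ((3/2)*(-1/58)*(1 + 290) + 12792) - 151 = ((3/2)*(-1/58)*291 + 12792) - 151 = (-873/116 + 12792) - 151 = 1482999/116 - 151 = 1465483/116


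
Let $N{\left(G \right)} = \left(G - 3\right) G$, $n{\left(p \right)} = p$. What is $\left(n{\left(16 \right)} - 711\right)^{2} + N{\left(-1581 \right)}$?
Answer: $2987329$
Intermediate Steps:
$N{\left(G \right)} = G \left(-3 + G\right)$ ($N{\left(G \right)} = \left(-3 + G\right) G = G \left(-3 + G\right)$)
$\left(n{\left(16 \right)} - 711\right)^{2} + N{\left(-1581 \right)} = \left(16 - 711\right)^{2} - 1581 \left(-3 - 1581\right) = \left(-695\right)^{2} - -2504304 = 483025 + 2504304 = 2987329$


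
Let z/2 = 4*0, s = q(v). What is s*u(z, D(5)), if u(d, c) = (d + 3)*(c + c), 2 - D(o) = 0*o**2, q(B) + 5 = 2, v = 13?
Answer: -36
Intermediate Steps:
q(B) = -3 (q(B) = -5 + 2 = -3)
s = -3
D(o) = 2 (D(o) = 2 - 0*o**2 = 2 - 1*0 = 2 + 0 = 2)
z = 0 (z = 2*(4*0) = 2*0 = 0)
u(d, c) = 2*c*(3 + d) (u(d, c) = (3 + d)*(2*c) = 2*c*(3 + d))
s*u(z, D(5)) = -6*2*(3 + 0) = -6*2*3 = -3*12 = -36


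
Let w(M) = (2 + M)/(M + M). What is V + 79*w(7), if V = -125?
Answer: -1039/14 ≈ -74.214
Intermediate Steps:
w(M) = (2 + M)/(2*M) (w(M) = (2 + M)/((2*M)) = (2 + M)*(1/(2*M)) = (2 + M)/(2*M))
V + 79*w(7) = -125 + 79*((1/2)*(2 + 7)/7) = -125 + 79*((1/2)*(1/7)*9) = -125 + 79*(9/14) = -125 + 711/14 = -1039/14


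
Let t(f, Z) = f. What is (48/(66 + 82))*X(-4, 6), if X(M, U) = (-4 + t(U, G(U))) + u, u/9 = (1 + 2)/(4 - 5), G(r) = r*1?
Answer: -300/37 ≈ -8.1081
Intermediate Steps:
G(r) = r
u = -27 (u = 9*((1 + 2)/(4 - 5)) = 9*(3/(-1)) = 9*(3*(-1)) = 9*(-3) = -27)
X(M, U) = -31 + U (X(M, U) = (-4 + U) - 27 = -31 + U)
(48/(66 + 82))*X(-4, 6) = (48/(66 + 82))*(-31 + 6) = (48/148)*(-25) = ((1/148)*48)*(-25) = (12/37)*(-25) = -300/37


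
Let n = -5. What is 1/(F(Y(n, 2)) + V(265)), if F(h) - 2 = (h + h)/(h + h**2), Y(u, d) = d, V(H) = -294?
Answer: -3/874 ≈ -0.0034325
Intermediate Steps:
F(h) = 2 + 2*h/(h + h**2) (F(h) = 2 + (h + h)/(h + h**2) = 2 + (2*h)/(h + h**2) = 2 + 2*h/(h + h**2))
1/(F(Y(n, 2)) + V(265)) = 1/(2*(2 + 2)/(1 + 2) - 294) = 1/(2*4/3 - 294) = 1/(2*(1/3)*4 - 294) = 1/(8/3 - 294) = 1/(-874/3) = -3/874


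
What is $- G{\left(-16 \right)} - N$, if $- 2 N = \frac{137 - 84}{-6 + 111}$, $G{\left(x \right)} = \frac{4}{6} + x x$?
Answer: $- \frac{17949}{70} \approx -256.41$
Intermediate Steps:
$G{\left(x \right)} = \frac{2}{3} + x^{2}$ ($G{\left(x \right)} = 4 \cdot \frac{1}{6} + x^{2} = \frac{2}{3} + x^{2}$)
$N = - \frac{53}{210}$ ($N = - \frac{\left(137 - 84\right) \frac{1}{-6 + 111}}{2} = - \frac{53 \cdot \frac{1}{105}}{2} = \left(- \frac{1}{2}\right) \frac{53}{105} = - \frac{53}{210} \approx -0.25238$)
$- G{\left(-16 \right)} - N = - (\frac{2}{3} + \left(-16\right)^{2}) - - \frac{53}{210} = - (\frac{2}{3} + 256) + \frac{53}{210} = \left(-1\right) \frac{770}{3} + \frac{53}{210} = - \frac{770}{3} + \frac{53}{210} = - \frac{17949}{70}$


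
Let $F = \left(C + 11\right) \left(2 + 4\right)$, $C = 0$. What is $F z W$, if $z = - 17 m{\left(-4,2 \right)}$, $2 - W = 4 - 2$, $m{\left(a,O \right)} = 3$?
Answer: $0$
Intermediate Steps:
$W = 0$ ($W = 2 - \left(4 - 2\right) = 2 - 2 = 0$)
$F = 66$ ($F = \left(0 + 11\right) \left(2 + 4\right) = 11 \cdot 6 = 66$)
$z = -51$ ($z = \left(-17\right) 3 = -51$)
$F z W = 66 \left(-51\right) 0 = \left(-3366\right) 0 = 0$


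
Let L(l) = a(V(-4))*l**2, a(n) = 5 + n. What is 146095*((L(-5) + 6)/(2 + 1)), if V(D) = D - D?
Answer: 19138445/3 ≈ 6.3795e+6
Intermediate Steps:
V(D) = 0
L(l) = 5*l**2 (L(l) = (5 + 0)*l**2 = 5*l**2)
146095*((L(-5) + 6)/(2 + 1)) = 146095*((5*(-5)**2 + 6)/(2 + 1)) = 146095*((5*25 + 6)/3) = 146095*((125 + 6)*(1/3)) = 146095*(131*(1/3)) = 146095*(131/3) = 19138445/3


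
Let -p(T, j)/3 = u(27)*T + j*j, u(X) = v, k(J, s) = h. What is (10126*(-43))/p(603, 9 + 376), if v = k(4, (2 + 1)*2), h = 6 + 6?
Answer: 435418/466383 ≈ 0.93361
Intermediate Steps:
h = 12
k(J, s) = 12
v = 12
u(X) = 12
p(T, j) = -36*T - 3*j² (p(T, j) = -3*(12*T + j*j) = -3*(12*T + j²) = -3*(j² + 12*T) = -36*T - 3*j²)
(10126*(-43))/p(603, 9 + 376) = (10126*(-43))/(-36*603 - 3*(9 + 376)²) = -435418/(-21708 - 3*385²) = -435418/(-21708 - 3*148225) = -435418/(-21708 - 444675) = -435418/(-466383) = -435418*(-1/466383) = 435418/466383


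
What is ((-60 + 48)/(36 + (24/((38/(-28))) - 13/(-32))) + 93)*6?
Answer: 6307938/11383 ≈ 554.15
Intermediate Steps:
((-60 + 48)/(36 + (24/((38/(-28))) - 13/(-32))) + 93)*6 = (-12/(36 + (24/((38*(-1/28))) - 13*(-1/32))) + 93)*6 = (-12/(36 + (24/(-19/14) + 13/32)) + 93)*6 = (-12/(36 + (24*(-14/19) + 13/32)) + 93)*6 = (-12/(36 + (-336/19 + 13/32)) + 93)*6 = (-12/(36 - 10505/608) + 93)*6 = (-12/11383/608 + 93)*6 = (-12*608/11383 + 93)*6 = (-7296/11383 + 93)*6 = (1051323/11383)*6 = 6307938/11383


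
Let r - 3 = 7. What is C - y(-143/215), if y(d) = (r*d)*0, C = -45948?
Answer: -45948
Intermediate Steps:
r = 10 (r = 3 + 7 = 10)
y(d) = 0 (y(d) = (10*d)*0 = 0)
C - y(-143/215) = -45948 - 1*0 = -45948 + 0 = -45948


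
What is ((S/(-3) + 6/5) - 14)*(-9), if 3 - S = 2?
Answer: 591/5 ≈ 118.20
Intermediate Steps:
S = 1 (S = 3 - 1*2 = 3 - 2 = 1)
((S/(-3) + 6/5) - 14)*(-9) = ((1/(-3) + 6/5) - 14)*(-9) = ((1*(-⅓) + 6*(⅕)) - 14)*(-9) = ((-⅓ + 6/5) - 14)*(-9) = (13/15 - 14)*(-9) = -197/15*(-9) = 591/5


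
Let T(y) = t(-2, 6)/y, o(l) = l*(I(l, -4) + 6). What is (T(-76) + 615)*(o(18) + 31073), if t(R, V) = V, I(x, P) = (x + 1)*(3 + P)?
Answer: 720614913/38 ≈ 1.8964e+7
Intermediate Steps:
I(x, P) = (1 + x)*(3 + P)
o(l) = l*(5 - l) (o(l) = l*((3 - 4 + 3*l - 4*l) + 6) = l*((-1 - l) + 6) = l*(5 - l))
T(y) = 6/y
(T(-76) + 615)*(o(18) + 31073) = (6/(-76) + 615)*(18*(5 - 1*18) + 31073) = (6*(-1/76) + 615)*(18*(5 - 18) + 31073) = (-3/38 + 615)*(18*(-13) + 31073) = 23367*(-234 + 31073)/38 = (23367/38)*30839 = 720614913/38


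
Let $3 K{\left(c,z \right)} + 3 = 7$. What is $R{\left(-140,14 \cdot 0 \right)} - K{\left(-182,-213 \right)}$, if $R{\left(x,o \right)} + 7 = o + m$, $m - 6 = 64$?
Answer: $\frac{185}{3} \approx 61.667$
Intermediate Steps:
$m = 70$ ($m = 6 + 64 = 70$)
$K{\left(c,z \right)} = \frac{4}{3}$ ($K{\left(c,z \right)} = -1 + \frac{1}{3} \cdot 7 = -1 + \frac{7}{3} = \frac{4}{3}$)
$R{\left(x,o \right)} = 63 + o$ ($R{\left(x,o \right)} = -7 + \left(o + 70\right) = -7 + \left(70 + o\right) = 63 + o$)
$R{\left(-140,14 \cdot 0 \right)} - K{\left(-182,-213 \right)} = \left(63 + 14 \cdot 0\right) - \frac{4}{3} = \left(63 + 0\right) - \frac{4}{3} = 63 - \frac{4}{3} = \frac{185}{3}$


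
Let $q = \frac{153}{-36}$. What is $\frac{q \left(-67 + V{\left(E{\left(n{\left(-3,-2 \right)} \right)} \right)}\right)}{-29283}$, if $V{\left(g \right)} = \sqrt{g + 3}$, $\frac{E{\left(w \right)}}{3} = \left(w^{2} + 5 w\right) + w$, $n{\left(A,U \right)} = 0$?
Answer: $- \frac{1139}{117132} + \frac{17 \sqrt{3}}{117132} \approx -0.0094727$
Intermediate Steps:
$E{\left(w \right)} = 3 w^{2} + 18 w$ ($E{\left(w \right)} = 3 \left(\left(w^{2} + 5 w\right) + w\right) = 3 \left(w^{2} + 6 w\right) = 3 w^{2} + 18 w$)
$V{\left(g \right)} = \sqrt{3 + g}$
$q = - \frac{17}{4}$ ($q = 153 \left(- \frac{1}{36}\right) = - \frac{17}{4} \approx -4.25$)
$\frac{q \left(-67 + V{\left(E{\left(n{\left(-3,-2 \right)} \right)} \right)}\right)}{-29283} = \frac{\left(- \frac{17}{4}\right) \left(-67 + \sqrt{3 + 3 \cdot 0 \left(6 + 0\right)}\right)}{-29283} = - \frac{17 \left(-67 + \sqrt{3 + 3 \cdot 0 \cdot 6}\right)}{4} \left(- \frac{1}{29283}\right) = - \frac{17 \left(-67 + \sqrt{3 + 0}\right)}{4} \left(- \frac{1}{29283}\right) = - \frac{17 \left(-67 + \sqrt{3}\right)}{4} \left(- \frac{1}{29283}\right) = \left(\frac{1139}{4} - \frac{17 \sqrt{3}}{4}\right) \left(- \frac{1}{29283}\right) = - \frac{1139}{117132} + \frac{17 \sqrt{3}}{117132}$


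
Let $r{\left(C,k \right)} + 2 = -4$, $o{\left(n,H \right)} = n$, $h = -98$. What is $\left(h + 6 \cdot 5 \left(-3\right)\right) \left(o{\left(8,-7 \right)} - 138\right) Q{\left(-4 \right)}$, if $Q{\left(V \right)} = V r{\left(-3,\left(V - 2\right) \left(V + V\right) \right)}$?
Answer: $586560$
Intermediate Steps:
$r{\left(C,k \right)} = -6$ ($r{\left(C,k \right)} = -2 - 4 = -6$)
$Q{\left(V \right)} = - 6 V$ ($Q{\left(V \right)} = V \left(-6\right) = - 6 V$)
$\left(h + 6 \cdot 5 \left(-3\right)\right) \left(o{\left(8,-7 \right)} - 138\right) Q{\left(-4 \right)} = \left(-98 + 6 \cdot 5 \left(-3\right)\right) \left(8 - 138\right) \left(\left(-6\right) \left(-4\right)\right) = \left(-98 + 30 \left(-3\right)\right) \left(-130\right) 24 = \left(-98 - 90\right) \left(-130\right) 24 = \left(-188\right) \left(-130\right) 24 = 24440 \cdot 24 = 586560$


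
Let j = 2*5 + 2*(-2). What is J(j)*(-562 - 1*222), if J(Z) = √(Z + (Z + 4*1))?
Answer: -3136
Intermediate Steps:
j = 6 (j = 10 - 4 = 6)
J(Z) = √(4 + 2*Z) (J(Z) = √(Z + (Z + 4)) = √(Z + (4 + Z)) = √(4 + 2*Z))
J(j)*(-562 - 1*222) = √(4 + 2*6)*(-562 - 1*222) = √(4 + 12)*(-562 - 222) = √16*(-784) = 4*(-784) = -3136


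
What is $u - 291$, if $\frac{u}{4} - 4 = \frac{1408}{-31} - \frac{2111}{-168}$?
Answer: $- \frac{529153}{1302} \approx -406.42$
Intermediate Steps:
$u = - \frac{150271}{1302}$ ($u = 16 + 4 \left(\frac{1408}{-31} - \frac{2111}{-168}\right) = 16 + 4 \left(1408 \left(- \frac{1}{31}\right) - - \frac{2111}{168}\right) = 16 + 4 \left(- \frac{1408}{31} + \frac{2111}{168}\right) = 16 + 4 \left(- \frac{171103}{5208}\right) = 16 - \frac{171103}{1302} = - \frac{150271}{1302} \approx -115.42$)
$u - 291 = - \frac{150271}{1302} - 291 = - \frac{529153}{1302}$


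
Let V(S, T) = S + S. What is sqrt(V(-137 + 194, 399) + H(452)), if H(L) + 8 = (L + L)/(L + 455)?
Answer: sqrt(88020722)/907 ≈ 10.344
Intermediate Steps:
H(L) = -8 + 2*L/(455 + L) (H(L) = -8 + (L + L)/(L + 455) = -8 + (2*L)/(455 + L) = -8 + 2*L/(455 + L))
V(S, T) = 2*S
sqrt(V(-137 + 194, 399) + H(452)) = sqrt(2*(-137 + 194) + 2*(-1820 - 3*452)/(455 + 452)) = sqrt(2*57 + 2*(-1820 - 1356)/907) = sqrt(114 + 2*(1/907)*(-3176)) = sqrt(114 - 6352/907) = sqrt(97046/907) = sqrt(88020722)/907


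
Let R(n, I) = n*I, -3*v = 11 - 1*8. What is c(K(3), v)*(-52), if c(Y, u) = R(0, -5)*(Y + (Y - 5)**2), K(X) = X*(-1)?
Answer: 0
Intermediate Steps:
v = -1 (v = -(11 - 1*8)/3 = -(11 - 8)/3 = -1/3*3 = -1)
K(X) = -X
R(n, I) = I*n
c(Y, u) = 0 (c(Y, u) = (-5*0)*(Y + (Y - 5)**2) = 0*(Y + (-5 + Y)**2) = 0)
c(K(3), v)*(-52) = 0*(-52) = 0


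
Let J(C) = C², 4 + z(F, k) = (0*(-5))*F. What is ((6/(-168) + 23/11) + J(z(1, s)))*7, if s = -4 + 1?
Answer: 5561/44 ≈ 126.39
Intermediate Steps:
s = -3
z(F, k) = -4 (z(F, k) = -4 + (0*(-5))*F = -4 + 0*F = -4 + 0 = -4)
((6/(-168) + 23/11) + J(z(1, s)))*7 = ((6/(-168) + 23/11) + (-4)²)*7 = ((6*(-1/168) + 23*(1/11)) + 16)*7 = ((-1/28 + 23/11) + 16)*7 = (633/308 + 16)*7 = (5561/308)*7 = 5561/44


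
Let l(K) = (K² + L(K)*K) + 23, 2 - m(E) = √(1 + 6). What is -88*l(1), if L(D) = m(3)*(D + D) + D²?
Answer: -2552 + 176*√7 ≈ -2086.3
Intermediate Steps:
m(E) = 2 - √7 (m(E) = 2 - √(1 + 6) = 2 - √7)
L(D) = D² + 2*D*(2 - √7) (L(D) = (2 - √7)*(D + D) + D² = (2 - √7)*(2*D) + D² = 2*D*(2 - √7) + D² = D² + 2*D*(2 - √7))
l(K) = 23 + K² + K²*(4 + K - 2*√7) (l(K) = (K² + (K*(4 + K - 2*√7))*K) + 23 = (K² + K²*(4 + K - 2*√7)) + 23 = 23 + K² + K²*(4 + K - 2*√7))
-88*l(1) = -88*(23 + 1² + 1²*(4 + 1 - 2*√7)) = -88*(23 + 1 + 1*(5 - 2*√7)) = -88*(23 + 1 + (5 - 2*√7)) = -88*(29 - 2*√7) = -2552 + 176*√7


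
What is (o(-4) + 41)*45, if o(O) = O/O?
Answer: 1890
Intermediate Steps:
o(O) = 1
(o(-4) + 41)*45 = (1 + 41)*45 = 42*45 = 1890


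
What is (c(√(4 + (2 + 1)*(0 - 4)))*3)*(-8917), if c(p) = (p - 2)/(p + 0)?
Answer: -26751 - 26751*I*√2/2 ≈ -26751.0 - 18916.0*I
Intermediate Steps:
c(p) = (-2 + p)/p
(c(√(4 + (2 + 1)*(0 - 4)))*3)*(-8917) = (((-2 + √(4 + (2 + 1)*(0 - 4)))/(√(4 + (2 + 1)*(0 - 4))))*3)*(-8917) = (((-2 + √(4 + 3*(-4)))/(√(4 + 3*(-4))))*3)*(-8917) = (((-2 + √(4 - 12))/(√(4 - 12)))*3)*(-8917) = (((-2 + √(-8))/(√(-8)))*3)*(-8917) = (((-2 + 2*I*√2)/((2*I*√2)))*3)*(-8917) = (((-I*√2/4)*(-2 + 2*I*√2))*3)*(-8917) = (-I*√2*(-2 + 2*I*√2)/4*3)*(-8917) = -3*I*√2*(-2 + 2*I*√2)/4*(-8917) = 26751*I*√2*(-2 + 2*I*√2)/4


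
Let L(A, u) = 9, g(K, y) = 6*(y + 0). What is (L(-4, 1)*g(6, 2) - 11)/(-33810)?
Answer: -97/33810 ≈ -0.0028690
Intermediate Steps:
g(K, y) = 6*y
(L(-4, 1)*g(6, 2) - 11)/(-33810) = (9*(6*2) - 11)/(-33810) = (9*12 - 11)*(-1/33810) = (108 - 11)*(-1/33810) = 97*(-1/33810) = -97/33810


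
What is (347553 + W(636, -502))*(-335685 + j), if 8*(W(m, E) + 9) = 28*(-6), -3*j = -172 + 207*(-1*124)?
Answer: -113664926815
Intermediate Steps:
j = 25840/3 (j = -(-172 + 207*(-1*124))/3 = -(-172 + 207*(-124))/3 = -(-172 - 25668)/3 = -⅓*(-25840) = 25840/3 ≈ 8613.3)
W(m, E) = -30 (W(m, E) = -9 + (28*(-6))/8 = -9 + (⅛)*(-168) = -9 - 21 = -30)
(347553 + W(636, -502))*(-335685 + j) = (347553 - 30)*(-335685 + 25840/3) = 347523*(-981215/3) = -113664926815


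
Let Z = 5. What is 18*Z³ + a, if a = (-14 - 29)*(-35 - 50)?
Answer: 5905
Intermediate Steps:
a = 3655 (a = -43*(-85) = 3655)
18*Z³ + a = 18*5³ + 3655 = 18*125 + 3655 = 2250 + 3655 = 5905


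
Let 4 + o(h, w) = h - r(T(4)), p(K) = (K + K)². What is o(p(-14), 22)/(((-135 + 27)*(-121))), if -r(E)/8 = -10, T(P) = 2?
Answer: 175/3267 ≈ 0.053566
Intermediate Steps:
p(K) = 4*K² (p(K) = (2*K)² = 4*K²)
r(E) = 80 (r(E) = -8*(-10) = 80)
o(h, w) = -84 + h (o(h, w) = -4 + (h - 1*80) = -4 + (h - 80) = -4 + (-80 + h) = -84 + h)
o(p(-14), 22)/(((-135 + 27)*(-121))) = (-84 + 4*(-14)²)/(((-135 + 27)*(-121))) = (-84 + 4*196)/((-108*(-121))) = (-84 + 784)/13068 = 700*(1/13068) = 175/3267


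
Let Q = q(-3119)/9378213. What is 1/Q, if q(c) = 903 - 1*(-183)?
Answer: 3126071/362 ≈ 8635.6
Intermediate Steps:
q(c) = 1086 (q(c) = 903 + 183 = 1086)
Q = 362/3126071 (Q = 1086/9378213 = 1086*(1/9378213) = 362/3126071 ≈ 0.00011580)
1/Q = 1/(362/3126071) = 3126071/362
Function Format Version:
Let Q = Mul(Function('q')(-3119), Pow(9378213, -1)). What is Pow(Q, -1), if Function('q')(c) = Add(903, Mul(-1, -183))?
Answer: Rational(3126071, 362) ≈ 8635.6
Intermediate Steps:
Function('q')(c) = 1086 (Function('q')(c) = Add(903, 183) = 1086)
Q = Rational(362, 3126071) (Q = Mul(1086, Pow(9378213, -1)) = Mul(1086, Rational(1, 9378213)) = Rational(362, 3126071) ≈ 0.00011580)
Pow(Q, -1) = Pow(Rational(362, 3126071), -1) = Rational(3126071, 362)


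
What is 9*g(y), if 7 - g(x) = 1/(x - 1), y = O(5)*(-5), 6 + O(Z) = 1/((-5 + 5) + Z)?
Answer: 1755/28 ≈ 62.679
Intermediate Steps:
O(Z) = -6 + 1/Z (O(Z) = -6 + 1/((-5 + 5) + Z) = -6 + 1/(0 + Z) = -6 + 1/Z)
y = 29 (y = (-6 + 1/5)*(-5) = (-6 + ⅕)*(-5) = -29/5*(-5) = 29)
g(x) = 7 - 1/(-1 + x) (g(x) = 7 - 1/(x - 1) = 7 - 1/(-1 + x))
9*g(y) = 9*((-8 + 7*29)/(-1 + 29)) = 9*((-8 + 203)/28) = 9*((1/28)*195) = 9*(195/28) = 1755/28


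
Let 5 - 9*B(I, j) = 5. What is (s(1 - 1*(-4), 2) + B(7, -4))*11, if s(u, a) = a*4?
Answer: 88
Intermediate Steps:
s(u, a) = 4*a
B(I, j) = 0 (B(I, j) = 5/9 - ⅑*5 = 5/9 - 5/9 = 0)
(s(1 - 1*(-4), 2) + B(7, -4))*11 = (4*2 + 0)*11 = (8 + 0)*11 = 8*11 = 88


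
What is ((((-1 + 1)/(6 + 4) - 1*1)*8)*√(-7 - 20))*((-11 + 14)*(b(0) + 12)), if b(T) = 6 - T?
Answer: -1296*I*√3 ≈ -2244.7*I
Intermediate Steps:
((((-1 + 1)/(6 + 4) - 1*1)*8)*√(-7 - 20))*((-11 + 14)*(b(0) + 12)) = ((((-1 + 1)/(6 + 4) - 1*1)*8)*√(-7 - 20))*((-11 + 14)*((6 - 1*0) + 12)) = (((0/10 - 1)*8)*√(-27))*(3*((6 + 0) + 12)) = (((0*(⅒) - 1)*8)*(3*I*√3))*(3*(6 + 12)) = (((0 - 1)*8)*(3*I*√3))*(3*18) = ((-1*8)*(3*I*√3))*54 = -24*I*√3*54 = -1296*I*√3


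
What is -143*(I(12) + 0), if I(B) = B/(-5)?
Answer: 1716/5 ≈ 343.20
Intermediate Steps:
I(B) = -B/5 (I(B) = B*(-⅕) = -B/5)
-143*(I(12) + 0) = -143*(-⅕*12 + 0) = -143*(-12/5 + 0) = -143*(-12/5) = 1716/5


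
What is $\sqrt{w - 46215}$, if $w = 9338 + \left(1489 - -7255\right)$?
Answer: $i \sqrt{28133} \approx 167.73 i$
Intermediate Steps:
$w = 18082$ ($w = 9338 + \left(1489 + 7255\right) = 9338 + 8744 = 18082$)
$\sqrt{w - 46215} = \sqrt{18082 - 46215} = \sqrt{-28133} = i \sqrt{28133}$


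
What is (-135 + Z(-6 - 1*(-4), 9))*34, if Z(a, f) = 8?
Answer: -4318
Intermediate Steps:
(-135 + Z(-6 - 1*(-4), 9))*34 = (-135 + 8)*34 = -127*34 = -4318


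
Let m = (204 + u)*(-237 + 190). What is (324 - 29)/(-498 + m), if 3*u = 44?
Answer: -885/32326 ≈ -0.027377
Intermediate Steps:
u = 44/3 (u = (⅓)*44 = 44/3 ≈ 14.667)
m = -30832/3 (m = (204 + 44/3)*(-237 + 190) = (656/3)*(-47) = -30832/3 ≈ -10277.)
(324 - 29)/(-498 + m) = (324 - 29)/(-498 - 30832/3) = 295/(-32326/3) = 295*(-3/32326) = -885/32326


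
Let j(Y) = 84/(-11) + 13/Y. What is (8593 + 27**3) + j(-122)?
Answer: 37936001/1342 ≈ 28268.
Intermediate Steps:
j(Y) = -84/11 + 13/Y (j(Y) = 84*(-1/11) + 13/Y = -84/11 + 13/Y)
(8593 + 27**3) + j(-122) = (8593 + 27**3) + (-84/11 + 13/(-122)) = (8593 + 19683) + (-84/11 + 13*(-1/122)) = 28276 + (-84/11 - 13/122) = 28276 - 10391/1342 = 37936001/1342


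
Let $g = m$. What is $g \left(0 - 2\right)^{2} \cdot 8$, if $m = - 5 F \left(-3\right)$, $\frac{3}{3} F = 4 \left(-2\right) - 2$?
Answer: $-4800$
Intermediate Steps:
$F = -10$ ($F = 4 \left(-2\right) - 2 = -8 - 2 = -10$)
$m = -150$ ($m = \left(-5\right) \left(-10\right) \left(-3\right) = 50 \left(-3\right) = -150$)
$g = -150$
$g \left(0 - 2\right)^{2} \cdot 8 = - 150 \left(0 - 2\right)^{2} \cdot 8 = - 150 \left(-2\right)^{2} \cdot 8 = \left(-150\right) 4 \cdot 8 = \left(-600\right) 8 = -4800$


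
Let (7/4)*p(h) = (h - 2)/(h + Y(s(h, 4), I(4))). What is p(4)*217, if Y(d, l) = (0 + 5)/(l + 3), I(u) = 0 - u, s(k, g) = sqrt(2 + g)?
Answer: -248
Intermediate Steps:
I(u) = -u
Y(d, l) = 5/(3 + l)
p(h) = 4*(-2 + h)/(7*(-5 + h)) (p(h) = 4*((h - 2)/(h + 5/(3 - 1*4)))/7 = 4*((-2 + h)/(h + 5/(3 - 4)))/7 = 4*((-2 + h)/(h + 5/(-1)))/7 = 4*((-2 + h)/(h + 5*(-1)))/7 = 4*((-2 + h)/(h - 5))/7 = 4*((-2 + h)/(-5 + h))/7 = 4*(-2 + h)/(7*(-5 + h)))
p(4)*217 = (4*(-2 + 4)/(7*(-5 + 4)))*217 = ((4/7)*2/(-1))*217 = ((4/7)*(-1)*2)*217 = -8/7*217 = -248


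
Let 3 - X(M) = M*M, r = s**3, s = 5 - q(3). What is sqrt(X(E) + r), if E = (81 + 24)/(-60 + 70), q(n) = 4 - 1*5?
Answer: sqrt(435)/2 ≈ 10.428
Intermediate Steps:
q(n) = -1 (q(n) = 4 - 5 = -1)
E = 21/2 (E = 105/10 = 105*(1/10) = 21/2 ≈ 10.500)
s = 6 (s = 5 - 1*(-1) = 5 + 1 = 6)
r = 216 (r = 6**3 = 216)
X(M) = 3 - M**2 (X(M) = 3 - M*M = 3 - M**2)
sqrt(X(E) + r) = sqrt((3 - (21/2)**2) + 216) = sqrt((3 - 1*441/4) + 216) = sqrt((3 - 441/4) + 216) = sqrt(-429/4 + 216) = sqrt(435/4) = sqrt(435)/2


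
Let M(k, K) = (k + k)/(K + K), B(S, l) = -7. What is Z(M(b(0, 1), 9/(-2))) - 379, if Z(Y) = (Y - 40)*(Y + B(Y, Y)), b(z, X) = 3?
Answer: -605/9 ≈ -67.222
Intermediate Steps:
M(k, K) = k/K (M(k, K) = (2*k)/((2*K)) = (2*k)*(1/(2*K)) = k/K)
Z(Y) = (-40 + Y)*(-7 + Y) (Z(Y) = (Y - 40)*(Y - 7) = (-40 + Y)*(-7 + Y))
Z(M(b(0, 1), 9/(-2))) - 379 = (280 + (3/((9/(-2))))² - 141/(9/(-2))) - 379 = (280 + (3/((9*(-½))))² - 141/(9*(-½))) - 379 = (280 + (3/(-9/2))² - 141/(-9/2)) - 379 = (280 + (3*(-2/9))² - 141*(-2)/9) - 379 = (280 + (-⅔)² - 47*(-⅔)) - 379 = (280 + 4/9 + 94/3) - 379 = 2806/9 - 379 = -605/9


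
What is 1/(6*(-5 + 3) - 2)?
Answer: -1/14 ≈ -0.071429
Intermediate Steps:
1/(6*(-5 + 3) - 2) = 1/(6*(-2) - 2) = 1/(-12 - 2) = 1/(-14) = -1/14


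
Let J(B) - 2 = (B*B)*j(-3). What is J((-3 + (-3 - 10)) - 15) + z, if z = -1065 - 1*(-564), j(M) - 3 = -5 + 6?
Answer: 3345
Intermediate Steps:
j(M) = 4 (j(M) = 3 + (-5 + 6) = 3 + 1 = 4)
J(B) = 2 + 4*B**2 (J(B) = 2 + (B*B)*4 = 2 + B**2*4 = 2 + 4*B**2)
z = -501 (z = -1065 + 564 = -501)
J((-3 + (-3 - 10)) - 15) + z = (2 + 4*((-3 + (-3 - 10)) - 15)**2) - 501 = (2 + 4*((-3 - 13) - 15)**2) - 501 = (2 + 4*(-16 - 15)**2) - 501 = (2 + 4*(-31)**2) - 501 = (2 + 4*961) - 501 = (2 + 3844) - 501 = 3846 - 501 = 3345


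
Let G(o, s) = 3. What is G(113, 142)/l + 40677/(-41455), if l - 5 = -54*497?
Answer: -1091610306/1112362015 ≈ -0.98134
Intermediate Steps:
l = -26833 (l = 5 - 54*497 = 5 - 26838 = -26833)
G(113, 142)/l + 40677/(-41455) = 3/(-26833) + 40677/(-41455) = 3*(-1/26833) + 40677*(-1/41455) = -3/26833 - 40677/41455 = -1091610306/1112362015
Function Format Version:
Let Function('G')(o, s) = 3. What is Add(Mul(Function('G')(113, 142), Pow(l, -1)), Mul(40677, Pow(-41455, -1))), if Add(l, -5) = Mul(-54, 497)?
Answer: Rational(-1091610306, 1112362015) ≈ -0.98134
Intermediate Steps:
l = -26833 (l = Add(5, Mul(-54, 497)) = Add(5, -26838) = -26833)
Add(Mul(Function('G')(113, 142), Pow(l, -1)), Mul(40677, Pow(-41455, -1))) = Add(Mul(3, Pow(-26833, -1)), Mul(40677, Pow(-41455, -1))) = Add(Mul(3, Rational(-1, 26833)), Mul(40677, Rational(-1, 41455))) = Add(Rational(-3, 26833), Rational(-40677, 41455)) = Rational(-1091610306, 1112362015)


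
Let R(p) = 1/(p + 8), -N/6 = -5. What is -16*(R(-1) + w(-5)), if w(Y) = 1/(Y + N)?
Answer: -512/175 ≈ -2.9257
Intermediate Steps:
N = 30 (N = -6*(-5) = 30)
R(p) = 1/(8 + p)
w(Y) = 1/(30 + Y) (w(Y) = 1/(Y + 30) = 1/(30 + Y))
-16*(R(-1) + w(-5)) = -16*(1/(8 - 1) + 1/(30 - 5)) = -16*(1/7 + 1/25) = -16*(⅐ + 1/25) = -16*32/175 = -512/175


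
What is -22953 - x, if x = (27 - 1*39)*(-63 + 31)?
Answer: -23337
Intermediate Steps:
x = 384 (x = (27 - 39)*(-32) = -12*(-32) = 384)
-22953 - x = -22953 - 1*384 = -22953 - 384 = -23337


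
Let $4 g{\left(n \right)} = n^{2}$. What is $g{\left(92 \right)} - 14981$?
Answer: $-12865$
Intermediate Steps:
$g{\left(n \right)} = \frac{n^{2}}{4}$
$g{\left(92 \right)} - 14981 = \frac{92^{2}}{4} - 14981 = \frac{1}{4} \cdot 8464 - 14981 = 2116 - 14981 = -12865$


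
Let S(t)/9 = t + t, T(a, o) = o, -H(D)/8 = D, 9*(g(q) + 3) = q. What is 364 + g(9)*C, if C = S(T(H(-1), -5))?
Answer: 544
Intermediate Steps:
g(q) = -3 + q/9
H(D) = -8*D
S(t) = 18*t (S(t) = 9*(t + t) = 9*(2*t) = 18*t)
C = -90 (C = 18*(-5) = -90)
364 + g(9)*C = 364 + (-3 + (⅑)*9)*(-90) = 364 + (-3 + 1)*(-90) = 364 - 2*(-90) = 364 + 180 = 544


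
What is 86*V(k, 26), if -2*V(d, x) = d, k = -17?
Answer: 731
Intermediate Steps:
V(d, x) = -d/2
86*V(k, 26) = 86*(-½*(-17)) = 86*(17/2) = 731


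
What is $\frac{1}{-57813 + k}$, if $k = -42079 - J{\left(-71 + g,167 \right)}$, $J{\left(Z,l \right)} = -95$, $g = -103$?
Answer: $- \frac{1}{99797} \approx -1.002 \cdot 10^{-5}$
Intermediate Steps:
$k = -41984$ ($k = -42079 - -95 = -42079 + 95 = -41984$)
$\frac{1}{-57813 + k} = \frac{1}{-57813 - 41984} = \frac{1}{-99797} = - \frac{1}{99797}$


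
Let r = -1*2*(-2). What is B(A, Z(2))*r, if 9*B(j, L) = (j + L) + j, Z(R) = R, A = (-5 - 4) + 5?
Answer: -8/3 ≈ -2.6667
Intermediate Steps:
A = -4 (A = -9 + 5 = -4)
B(j, L) = L/9 + 2*j/9 (B(j, L) = ((j + L) + j)/9 = ((L + j) + j)/9 = (L + 2*j)/9 = L/9 + 2*j/9)
r = 4 (r = -2*(-2) = 4)
B(A, Z(2))*r = ((1/9)*2 + (2/9)*(-4))*4 = (2/9 - 8/9)*4 = -2/3*4 = -8/3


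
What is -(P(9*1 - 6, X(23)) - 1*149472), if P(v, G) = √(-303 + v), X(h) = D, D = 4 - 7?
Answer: 149472 - 10*I*√3 ≈ 1.4947e+5 - 17.32*I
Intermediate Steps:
D = -3
X(h) = -3
-(P(9*1 - 6, X(23)) - 1*149472) = -(√(-303 + (9*1 - 6)) - 1*149472) = -(√(-303 + (9 - 6)) - 149472) = -(√(-303 + 3) - 149472) = -(√(-300) - 149472) = -(10*I*√3 - 149472) = -(-149472 + 10*I*√3) = 149472 - 10*I*√3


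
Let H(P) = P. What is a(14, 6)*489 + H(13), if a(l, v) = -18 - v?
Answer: -11723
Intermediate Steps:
a(14, 6)*489 + H(13) = (-18 - 1*6)*489 + 13 = (-18 - 6)*489 + 13 = -24*489 + 13 = -11736 + 13 = -11723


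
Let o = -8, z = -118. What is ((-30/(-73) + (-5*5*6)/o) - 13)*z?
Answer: -106141/146 ≈ -726.99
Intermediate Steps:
((-30/(-73) + (-5*5*6)/o) - 13)*z = ((-30/(-73) + (-5*5*6)/(-8)) - 13)*(-118) = ((-30*(-1/73) - 25*6*(-⅛)) - 13)*(-118) = ((30/73 - 150*(-⅛)) - 13)*(-118) = ((30/73 + 75/4) - 13)*(-118) = (5595/292 - 13)*(-118) = (1799/292)*(-118) = -106141/146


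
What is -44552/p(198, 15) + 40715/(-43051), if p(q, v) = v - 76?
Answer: 1915524537/2626111 ≈ 729.42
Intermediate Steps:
p(q, v) = -76 + v
-44552/p(198, 15) + 40715/(-43051) = -44552/(-76 + 15) + 40715/(-43051) = -44552/(-61) + 40715*(-1/43051) = -44552*(-1/61) - 40715/43051 = 44552/61 - 40715/43051 = 1915524537/2626111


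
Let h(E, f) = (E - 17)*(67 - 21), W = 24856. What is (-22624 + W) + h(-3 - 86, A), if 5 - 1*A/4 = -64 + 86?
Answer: -2644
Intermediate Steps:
A = -68 (A = 20 - 4*(-64 + 86) = 20 - 4*22 = 20 - 88 = -68)
h(E, f) = -782 + 46*E (h(E, f) = (-17 + E)*46 = -782 + 46*E)
(-22624 + W) + h(-3 - 86, A) = (-22624 + 24856) + (-782 + 46*(-3 - 86)) = 2232 + (-782 + 46*(-89)) = 2232 + (-782 - 4094) = 2232 - 4876 = -2644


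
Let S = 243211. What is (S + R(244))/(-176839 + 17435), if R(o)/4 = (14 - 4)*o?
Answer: -252971/159404 ≈ -1.5870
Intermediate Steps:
R(o) = 40*o (R(o) = 4*((14 - 4)*o) = 4*(10*o) = 40*o)
(S + R(244))/(-176839 + 17435) = (243211 + 40*244)/(-176839 + 17435) = (243211 + 9760)/(-159404) = 252971*(-1/159404) = -252971/159404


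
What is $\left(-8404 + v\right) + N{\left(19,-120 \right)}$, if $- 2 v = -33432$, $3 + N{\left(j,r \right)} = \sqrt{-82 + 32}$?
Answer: $8309 + 5 i \sqrt{2} \approx 8309.0 + 7.0711 i$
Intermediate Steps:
$N{\left(j,r \right)} = -3 + 5 i \sqrt{2}$ ($N{\left(j,r \right)} = -3 + \sqrt{-82 + 32} = -3 + \sqrt{-50} = -3 + 5 i \sqrt{2}$)
$v = 16716$ ($v = \left(- \frac{1}{2}\right) \left(-33432\right) = 16716$)
$\left(-8404 + v\right) + N{\left(19,-120 \right)} = \left(-8404 + 16716\right) - \left(3 - 5 i \sqrt{2}\right) = 8312 - \left(3 - 5 i \sqrt{2}\right) = 8309 + 5 i \sqrt{2}$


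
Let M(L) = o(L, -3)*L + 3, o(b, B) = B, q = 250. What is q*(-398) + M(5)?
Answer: -99512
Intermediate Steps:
M(L) = 3 - 3*L (M(L) = -3*L + 3 = 3 - 3*L)
q*(-398) + M(5) = 250*(-398) + (3 - 3*5) = -99500 + (3 - 15) = -99500 - 12 = -99512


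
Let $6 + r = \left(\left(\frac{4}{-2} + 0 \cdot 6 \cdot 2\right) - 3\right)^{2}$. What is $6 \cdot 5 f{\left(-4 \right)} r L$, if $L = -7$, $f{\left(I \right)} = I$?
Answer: $15960$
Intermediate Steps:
$r = 19$ ($r = -6 + \left(\left(\frac{4}{-2} + 0 \cdot 6 \cdot 2\right) - 3\right)^{2} = -6 + \left(\left(4 \left(- \frac{1}{2}\right) + 0 \cdot 2\right) - 3\right)^{2} = -6 + \left(\left(-2 + 0\right) - 3\right)^{2} = -6 + \left(-2 - 3\right)^{2} = -6 + \left(-5\right)^{2} = -6 + 25 = 19$)
$6 \cdot 5 f{\left(-4 \right)} r L = 6 \cdot 5 \left(-4\right) 19 \left(-7\right) = 30 \left(-4\right) 19 \left(-7\right) = \left(-120\right) 19 \left(-7\right) = \left(-2280\right) \left(-7\right) = 15960$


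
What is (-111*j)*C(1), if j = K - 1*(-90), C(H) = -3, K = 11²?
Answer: 70263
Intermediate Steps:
K = 121
j = 211 (j = 121 - 1*(-90) = 121 + 90 = 211)
(-111*j)*C(1) = -111*211*(-3) = -23421*(-3) = 70263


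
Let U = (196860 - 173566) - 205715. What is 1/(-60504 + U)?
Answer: -1/242925 ≈ -4.1165e-6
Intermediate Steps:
U = -182421 (U = 23294 - 205715 = -182421)
1/(-60504 + U) = 1/(-60504 - 182421) = 1/(-242925) = -1/242925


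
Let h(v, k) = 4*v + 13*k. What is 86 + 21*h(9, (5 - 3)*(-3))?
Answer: -796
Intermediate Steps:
86 + 21*h(9, (5 - 3)*(-3)) = 86 + 21*(4*9 + 13*((5 - 3)*(-3))) = 86 + 21*(36 + 13*(2*(-3))) = 86 + 21*(36 + 13*(-6)) = 86 + 21*(36 - 78) = 86 + 21*(-42) = 86 - 882 = -796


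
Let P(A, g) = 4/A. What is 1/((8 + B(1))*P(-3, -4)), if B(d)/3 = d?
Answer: -3/44 ≈ -0.068182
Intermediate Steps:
B(d) = 3*d
1/((8 + B(1))*P(-3, -4)) = 1/((8 + 3*1)*(4/(-3))) = 1/((8 + 3)*(4*(-⅓))) = 1/(11*(-4/3)) = 1/(-44/3) = -3/44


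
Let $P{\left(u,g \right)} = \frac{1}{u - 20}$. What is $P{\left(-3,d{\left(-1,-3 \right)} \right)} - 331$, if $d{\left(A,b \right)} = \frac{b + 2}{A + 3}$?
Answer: $- \frac{7614}{23} \approx -331.04$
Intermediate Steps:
$d{\left(A,b \right)} = \frac{2 + b}{3 + A}$
$P{\left(u,g \right)} = \frac{1}{-20 + u}$
$P{\left(-3,d{\left(-1,-3 \right)} \right)} - 331 = \frac{1}{-20 - 3} - 331 = \frac{1}{-23} - 331 = - \frac{1}{23} - 331 = - \frac{7614}{23}$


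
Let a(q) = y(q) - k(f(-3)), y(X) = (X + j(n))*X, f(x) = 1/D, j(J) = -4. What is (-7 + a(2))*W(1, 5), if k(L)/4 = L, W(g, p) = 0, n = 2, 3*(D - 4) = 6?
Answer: 0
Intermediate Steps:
D = 6 (D = 4 + (⅓)*6 = 4 + 2 = 6)
f(x) = ⅙ (f(x) = 1/6 = ⅙)
k(L) = 4*L
y(X) = X*(-4 + X) (y(X) = (X - 4)*X = (-4 + X)*X = X*(-4 + X))
a(q) = -⅔ + q*(-4 + q) (a(q) = q*(-4 + q) - 4/6 = q*(-4 + q) - 1*⅔ = q*(-4 + q) - ⅔ = -⅔ + q*(-4 + q))
(-7 + a(2))*W(1, 5) = (-7 + (-⅔ + 2*(-4 + 2)))*0 = (-7 + (-⅔ + 2*(-2)))*0 = (-7 + (-⅔ - 4))*0 = (-7 - 14/3)*0 = -35/3*0 = 0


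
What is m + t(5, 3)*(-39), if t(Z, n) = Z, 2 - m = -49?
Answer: -144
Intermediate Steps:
m = 51 (m = 2 - 1*(-49) = 2 + 49 = 51)
m + t(5, 3)*(-39) = 51 + 5*(-39) = 51 - 195 = -144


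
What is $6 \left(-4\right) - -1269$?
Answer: $1245$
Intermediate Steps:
$6 \left(-4\right) - -1269 = -24 + 1269 = 1245$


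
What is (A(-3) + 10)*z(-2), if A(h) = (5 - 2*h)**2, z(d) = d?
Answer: -262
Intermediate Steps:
(A(-3) + 10)*z(-2) = ((-5 + 2*(-3))**2 + 10)*(-2) = ((-5 - 6)**2 + 10)*(-2) = ((-11)**2 + 10)*(-2) = (121 + 10)*(-2) = 131*(-2) = -262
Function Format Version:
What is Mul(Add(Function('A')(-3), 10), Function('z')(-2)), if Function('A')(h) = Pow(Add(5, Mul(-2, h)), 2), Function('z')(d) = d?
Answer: -262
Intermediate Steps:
Mul(Add(Function('A')(-3), 10), Function('z')(-2)) = Mul(Add(Pow(Add(-5, Mul(2, -3)), 2), 10), -2) = Mul(Add(Pow(Add(-5, -6), 2), 10), -2) = Mul(Add(Pow(-11, 2), 10), -2) = Mul(Add(121, 10), -2) = Mul(131, -2) = -262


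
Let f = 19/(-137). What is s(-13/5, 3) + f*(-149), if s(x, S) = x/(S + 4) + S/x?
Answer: 1193027/62335 ≈ 19.139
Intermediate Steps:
f = -19/137 (f = 19*(-1/137) = -19/137 ≈ -0.13869)
s(x, S) = S/x + x/(4 + S) (s(x, S) = x/(4 + S) + S/x = S/x + x/(4 + S))
s(-13/5, 3) + f*(-149) = (3² + (-13/5)² + 4*3)/(((-13/5))*(4 + 3)) - 19/137*(-149) = (9 + (-13*⅕)² + 12)/(-13*⅕*7) + 2831/137 = (⅐)*(9 + (-13/5)² + 12)/(-13/5) + 2831/137 = -5/13*⅐*(9 + 169/25 + 12) + 2831/137 = -5/13*⅐*694/25 + 2831/137 = -694/455 + 2831/137 = 1193027/62335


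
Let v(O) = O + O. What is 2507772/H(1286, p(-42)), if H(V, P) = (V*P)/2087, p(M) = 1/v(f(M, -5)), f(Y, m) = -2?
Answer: -10467440328/643 ≈ -1.6279e+7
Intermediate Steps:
v(O) = 2*O
p(M) = -¼ (p(M) = 1/(2*(-2)) = 1/(-4) = -¼)
H(V, P) = P*V/2087 (H(V, P) = (P*V)*(1/2087) = P*V/2087)
2507772/H(1286, p(-42)) = 2507772/(((1/2087)*(-¼)*1286)) = 2507772/(-643/4174) = 2507772*(-4174/643) = -10467440328/643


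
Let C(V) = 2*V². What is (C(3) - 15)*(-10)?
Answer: -30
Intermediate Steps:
(C(3) - 15)*(-10) = (2*3² - 15)*(-10) = (2*9 - 15)*(-10) = (18 - 15)*(-10) = 3*(-10) = -30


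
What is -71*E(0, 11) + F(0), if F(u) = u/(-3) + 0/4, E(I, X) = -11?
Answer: 781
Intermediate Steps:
F(u) = -u/3 (F(u) = u*(-⅓) + 0*(¼) = -u/3 + 0 = -u/3)
-71*E(0, 11) + F(0) = -71*(-11) - ⅓*0 = 781 + 0 = 781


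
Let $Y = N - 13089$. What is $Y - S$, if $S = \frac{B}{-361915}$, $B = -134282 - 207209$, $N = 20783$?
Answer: $\frac{2784232519}{361915} \approx 7693.1$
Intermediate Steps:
$B = -341491$
$Y = 7694$ ($Y = 20783 - 13089 = 7694$)
$S = \frac{341491}{361915}$ ($S = - \frac{341491}{-361915} = \left(-341491\right) \left(- \frac{1}{361915}\right) = \frac{341491}{361915} \approx 0.94357$)
$Y - S = 7694 - \frac{341491}{361915} = \frac{2784232519}{361915}$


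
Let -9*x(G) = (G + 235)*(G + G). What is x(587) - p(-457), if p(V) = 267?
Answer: -322477/3 ≈ -1.0749e+5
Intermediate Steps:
x(G) = -2*G*(235 + G)/9 (x(G) = -(G + 235)*(G + G)/9 = -(235 + G)*2*G/9 = -2*G*(235 + G)/9)
x(587) - p(-457) = -2/9*587*(235 + 587) - 1*267 = -2/9*587*822 - 267 = -321676/3 - 267 = -322477/3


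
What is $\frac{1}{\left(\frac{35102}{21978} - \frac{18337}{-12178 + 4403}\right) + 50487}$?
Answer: $\frac{85439475}{4313920738643} \approx 1.9806 \cdot 10^{-5}$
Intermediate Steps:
$\frac{1}{\left(\frac{35102}{21978} - \frac{18337}{-12178 + 4403}\right) + 50487} = \frac{1}{\left(35102 \cdot \frac{1}{21978} - \frac{18337}{-7775}\right) + 50487} = \frac{1}{\left(\frac{17551}{10989} - - \frac{18337}{7775}\right) + 50487} = \frac{1}{\left(\frac{17551}{10989} + \frac{18337}{7775}\right) + 50487} = \frac{1}{\frac{337964318}{85439475} + 50487} = \frac{1}{\frac{4313920738643}{85439475}} = \frac{85439475}{4313920738643}$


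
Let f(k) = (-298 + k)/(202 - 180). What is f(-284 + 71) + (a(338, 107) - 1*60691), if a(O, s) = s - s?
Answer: -1335713/22 ≈ -60714.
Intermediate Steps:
a(O, s) = 0
f(k) = -149/11 + k/22 (f(k) = (-298 + k)/22 = (-298 + k)*(1/22) = -149/11 + k/22)
f(-284 + 71) + (a(338, 107) - 1*60691) = (-149/11 + (-284 + 71)/22) + (0 - 1*60691) = (-149/11 + (1/22)*(-213)) + (0 - 60691) = (-149/11 - 213/22) - 60691 = -511/22 - 60691 = -1335713/22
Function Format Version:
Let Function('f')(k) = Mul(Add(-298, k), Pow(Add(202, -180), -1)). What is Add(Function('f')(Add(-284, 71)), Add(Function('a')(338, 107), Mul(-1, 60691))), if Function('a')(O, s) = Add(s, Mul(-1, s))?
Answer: Rational(-1335713, 22) ≈ -60714.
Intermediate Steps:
Function('a')(O, s) = 0
Function('f')(k) = Add(Rational(-149, 11), Mul(Rational(1, 22), k)) (Function('f')(k) = Mul(Add(-298, k), Pow(22, -1)) = Mul(Add(-298, k), Rational(1, 22)) = Add(Rational(-149, 11), Mul(Rational(1, 22), k)))
Add(Function('f')(Add(-284, 71)), Add(Function('a')(338, 107), Mul(-1, 60691))) = Add(Add(Rational(-149, 11), Mul(Rational(1, 22), Add(-284, 71))), Add(0, Mul(-1, 60691))) = Add(Add(Rational(-149, 11), Mul(Rational(1, 22), -213)), Add(0, -60691)) = Add(Add(Rational(-149, 11), Rational(-213, 22)), -60691) = Add(Rational(-511, 22), -60691) = Rational(-1335713, 22)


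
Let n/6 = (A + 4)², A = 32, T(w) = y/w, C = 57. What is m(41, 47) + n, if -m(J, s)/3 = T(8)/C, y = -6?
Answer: 590979/76 ≈ 7776.0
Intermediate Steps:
T(w) = -6/w
m(J, s) = 3/76 (m(J, s) = -3*(-6/8)/57 = -3*(-6*⅛)/57 = -(-9)/(4*57) = -3*(-1/76) = 3/76)
n = 7776 (n = 6*(32 + 4)² = 6*36² = 6*1296 = 7776)
m(41, 47) + n = 3/76 + 7776 = 590979/76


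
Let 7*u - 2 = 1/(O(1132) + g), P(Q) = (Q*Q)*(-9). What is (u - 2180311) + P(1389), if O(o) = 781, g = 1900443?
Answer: -37157901557593/1901224 ≈ -1.9544e+7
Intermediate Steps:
P(Q) = -9*Q² (P(Q) = Q²*(-9) = -9*Q²)
u = 543207/1901224 (u = 2/7 + 1/(7*(781 + 1900443)) = 2/7 + (⅐)/1901224 = 2/7 + (⅐)*(1/1901224) = 2/7 + 1/13308568 = 543207/1901224 ≈ 0.28571)
(u - 2180311) + P(1389) = (543207/1901224 - 2180311) - 9*1389² = -4145259057457/1901224 - 9*1929321 = -4145259057457/1901224 - 17363889 = -37157901557593/1901224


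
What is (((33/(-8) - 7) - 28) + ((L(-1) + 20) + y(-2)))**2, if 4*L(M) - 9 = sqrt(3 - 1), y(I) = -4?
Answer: 27897/64 - 167*sqrt(2)/16 ≈ 421.13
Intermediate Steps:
L(M) = 9/4 + sqrt(2)/4 (L(M) = 9/4 + sqrt(3 - 1)/4 = 9/4 + sqrt(2)/4)
(((33/(-8) - 7) - 28) + ((L(-1) + 20) + y(-2)))**2 = (((33/(-8) - 7) - 28) + (((9/4 + sqrt(2)/4) + 20) - 4))**2 = (((33*(-1/8) - 7) - 28) + ((89/4 + sqrt(2)/4) - 4))**2 = (((-33/8 - 7) - 28) + (73/4 + sqrt(2)/4))**2 = ((-89/8 - 28) + (73/4 + sqrt(2)/4))**2 = (-313/8 + (73/4 + sqrt(2)/4))**2 = (-167/8 + sqrt(2)/4)**2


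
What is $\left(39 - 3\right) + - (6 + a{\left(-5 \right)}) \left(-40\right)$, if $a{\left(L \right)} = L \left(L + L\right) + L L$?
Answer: $3276$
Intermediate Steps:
$a{\left(L \right)} = 3 L^{2}$ ($a{\left(L \right)} = L 2 L + L^{2} = 2 L^{2} + L^{2} = 3 L^{2}$)
$\left(39 - 3\right) + - (6 + a{\left(-5 \right)}) \left(-40\right) = \left(39 - 3\right) + - (6 + 3 \left(-5\right)^{2}) \left(-40\right) = 36 + - (6 + 3 \cdot 25) \left(-40\right) = 36 + - (6 + 75) \left(-40\right) = 36 + \left(-1\right) 81 \left(-40\right) = 36 - -3240 = 36 + 3240 = 3276$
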